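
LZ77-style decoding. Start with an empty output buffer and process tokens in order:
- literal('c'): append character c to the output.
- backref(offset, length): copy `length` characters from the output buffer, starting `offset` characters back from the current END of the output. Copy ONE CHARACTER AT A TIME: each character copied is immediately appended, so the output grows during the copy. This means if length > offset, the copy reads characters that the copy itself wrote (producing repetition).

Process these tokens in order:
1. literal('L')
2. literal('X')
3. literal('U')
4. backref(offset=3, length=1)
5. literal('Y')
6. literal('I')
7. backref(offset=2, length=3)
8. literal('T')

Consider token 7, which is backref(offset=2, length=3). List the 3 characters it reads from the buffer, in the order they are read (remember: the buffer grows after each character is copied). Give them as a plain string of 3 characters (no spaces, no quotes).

Token 1: literal('L'). Output: "L"
Token 2: literal('X'). Output: "LX"
Token 3: literal('U'). Output: "LXU"
Token 4: backref(off=3, len=1). Copied 'L' from pos 0. Output: "LXUL"
Token 5: literal('Y'). Output: "LXULY"
Token 6: literal('I'). Output: "LXULYI"
Token 7: backref(off=2, len=3). Buffer before: "LXULYI" (len 6)
  byte 1: read out[4]='Y', append. Buffer now: "LXULYIY"
  byte 2: read out[5]='I', append. Buffer now: "LXULYIYI"
  byte 3: read out[6]='Y', append. Buffer now: "LXULYIYIY"

Answer: YIY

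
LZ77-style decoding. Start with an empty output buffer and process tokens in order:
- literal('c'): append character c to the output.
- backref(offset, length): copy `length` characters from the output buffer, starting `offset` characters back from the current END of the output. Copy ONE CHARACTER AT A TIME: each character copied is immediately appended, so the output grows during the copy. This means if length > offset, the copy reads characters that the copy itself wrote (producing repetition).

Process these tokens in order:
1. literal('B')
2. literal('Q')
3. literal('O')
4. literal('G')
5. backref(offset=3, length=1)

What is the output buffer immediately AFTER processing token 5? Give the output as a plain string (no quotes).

Answer: BQOGQ

Derivation:
Token 1: literal('B'). Output: "B"
Token 2: literal('Q'). Output: "BQ"
Token 3: literal('O'). Output: "BQO"
Token 4: literal('G'). Output: "BQOG"
Token 5: backref(off=3, len=1). Copied 'Q' from pos 1. Output: "BQOGQ"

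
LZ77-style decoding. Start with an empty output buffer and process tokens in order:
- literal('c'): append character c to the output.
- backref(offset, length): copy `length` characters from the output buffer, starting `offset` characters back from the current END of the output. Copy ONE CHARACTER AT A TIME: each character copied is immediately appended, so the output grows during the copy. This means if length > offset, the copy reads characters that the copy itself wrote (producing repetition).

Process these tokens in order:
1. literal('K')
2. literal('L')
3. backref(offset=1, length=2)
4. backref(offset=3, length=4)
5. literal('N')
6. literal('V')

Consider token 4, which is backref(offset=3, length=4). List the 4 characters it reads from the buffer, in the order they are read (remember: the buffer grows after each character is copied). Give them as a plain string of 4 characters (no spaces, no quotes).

Token 1: literal('K'). Output: "K"
Token 2: literal('L'). Output: "KL"
Token 3: backref(off=1, len=2) (overlapping!). Copied 'LL' from pos 1. Output: "KLLL"
Token 4: backref(off=3, len=4). Buffer before: "KLLL" (len 4)
  byte 1: read out[1]='L', append. Buffer now: "KLLLL"
  byte 2: read out[2]='L', append. Buffer now: "KLLLLL"
  byte 3: read out[3]='L', append. Buffer now: "KLLLLLL"
  byte 4: read out[4]='L', append. Buffer now: "KLLLLLLL"

Answer: LLLL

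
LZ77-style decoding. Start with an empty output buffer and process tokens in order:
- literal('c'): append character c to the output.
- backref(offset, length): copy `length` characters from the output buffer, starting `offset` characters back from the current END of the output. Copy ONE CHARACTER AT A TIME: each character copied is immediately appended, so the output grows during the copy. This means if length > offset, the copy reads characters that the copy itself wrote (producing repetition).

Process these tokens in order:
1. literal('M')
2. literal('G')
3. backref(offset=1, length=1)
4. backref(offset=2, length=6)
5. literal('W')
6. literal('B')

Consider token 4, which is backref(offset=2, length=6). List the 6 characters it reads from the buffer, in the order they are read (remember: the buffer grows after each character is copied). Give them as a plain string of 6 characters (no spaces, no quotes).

Answer: GGGGGG

Derivation:
Token 1: literal('M'). Output: "M"
Token 2: literal('G'). Output: "MG"
Token 3: backref(off=1, len=1). Copied 'G' from pos 1. Output: "MGG"
Token 4: backref(off=2, len=6). Buffer before: "MGG" (len 3)
  byte 1: read out[1]='G', append. Buffer now: "MGGG"
  byte 2: read out[2]='G', append. Buffer now: "MGGGG"
  byte 3: read out[3]='G', append. Buffer now: "MGGGGG"
  byte 4: read out[4]='G', append. Buffer now: "MGGGGGG"
  byte 5: read out[5]='G', append. Buffer now: "MGGGGGGG"
  byte 6: read out[6]='G', append. Buffer now: "MGGGGGGGG"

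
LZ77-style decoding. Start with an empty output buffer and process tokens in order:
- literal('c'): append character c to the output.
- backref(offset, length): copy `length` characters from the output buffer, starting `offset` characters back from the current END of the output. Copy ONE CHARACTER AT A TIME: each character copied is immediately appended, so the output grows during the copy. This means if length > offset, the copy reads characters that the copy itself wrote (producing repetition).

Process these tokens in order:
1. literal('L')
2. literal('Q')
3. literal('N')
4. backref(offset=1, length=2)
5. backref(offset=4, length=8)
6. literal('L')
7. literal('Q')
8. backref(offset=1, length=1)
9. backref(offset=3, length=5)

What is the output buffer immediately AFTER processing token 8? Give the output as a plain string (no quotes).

Answer: LQNNNQNNNQNNNLQQ

Derivation:
Token 1: literal('L'). Output: "L"
Token 2: literal('Q'). Output: "LQ"
Token 3: literal('N'). Output: "LQN"
Token 4: backref(off=1, len=2) (overlapping!). Copied 'NN' from pos 2. Output: "LQNNN"
Token 5: backref(off=4, len=8) (overlapping!). Copied 'QNNNQNNN' from pos 1. Output: "LQNNNQNNNQNNN"
Token 6: literal('L'). Output: "LQNNNQNNNQNNNL"
Token 7: literal('Q'). Output: "LQNNNQNNNQNNNLQ"
Token 8: backref(off=1, len=1). Copied 'Q' from pos 14. Output: "LQNNNQNNNQNNNLQQ"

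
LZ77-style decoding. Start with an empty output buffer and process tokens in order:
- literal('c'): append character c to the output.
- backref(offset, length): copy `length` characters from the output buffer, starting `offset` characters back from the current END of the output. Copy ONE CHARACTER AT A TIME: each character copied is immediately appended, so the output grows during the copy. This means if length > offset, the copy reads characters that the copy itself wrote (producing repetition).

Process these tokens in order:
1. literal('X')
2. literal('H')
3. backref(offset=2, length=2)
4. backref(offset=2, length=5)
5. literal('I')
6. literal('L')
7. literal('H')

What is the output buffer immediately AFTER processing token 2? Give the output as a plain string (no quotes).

Answer: XH

Derivation:
Token 1: literal('X'). Output: "X"
Token 2: literal('H'). Output: "XH"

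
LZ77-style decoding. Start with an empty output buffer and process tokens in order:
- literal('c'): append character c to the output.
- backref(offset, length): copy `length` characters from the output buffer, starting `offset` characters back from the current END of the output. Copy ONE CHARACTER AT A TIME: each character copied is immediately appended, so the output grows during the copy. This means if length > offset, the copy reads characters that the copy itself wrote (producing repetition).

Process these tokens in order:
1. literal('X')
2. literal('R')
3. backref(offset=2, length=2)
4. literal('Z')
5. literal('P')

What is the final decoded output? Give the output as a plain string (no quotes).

Token 1: literal('X'). Output: "X"
Token 2: literal('R'). Output: "XR"
Token 3: backref(off=2, len=2). Copied 'XR' from pos 0. Output: "XRXR"
Token 4: literal('Z'). Output: "XRXRZ"
Token 5: literal('P'). Output: "XRXRZP"

Answer: XRXRZP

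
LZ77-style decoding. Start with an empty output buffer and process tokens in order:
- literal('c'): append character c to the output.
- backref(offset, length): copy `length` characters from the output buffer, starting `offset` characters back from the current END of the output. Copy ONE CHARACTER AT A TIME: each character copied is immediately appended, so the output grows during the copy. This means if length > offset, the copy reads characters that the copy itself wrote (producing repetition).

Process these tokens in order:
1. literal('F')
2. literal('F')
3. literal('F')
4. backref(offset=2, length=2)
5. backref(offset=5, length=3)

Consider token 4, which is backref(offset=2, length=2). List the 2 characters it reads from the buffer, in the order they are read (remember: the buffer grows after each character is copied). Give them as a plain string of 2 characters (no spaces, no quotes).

Token 1: literal('F'). Output: "F"
Token 2: literal('F'). Output: "FF"
Token 3: literal('F'). Output: "FFF"
Token 4: backref(off=2, len=2). Buffer before: "FFF" (len 3)
  byte 1: read out[1]='F', append. Buffer now: "FFFF"
  byte 2: read out[2]='F', append. Buffer now: "FFFFF"

Answer: FF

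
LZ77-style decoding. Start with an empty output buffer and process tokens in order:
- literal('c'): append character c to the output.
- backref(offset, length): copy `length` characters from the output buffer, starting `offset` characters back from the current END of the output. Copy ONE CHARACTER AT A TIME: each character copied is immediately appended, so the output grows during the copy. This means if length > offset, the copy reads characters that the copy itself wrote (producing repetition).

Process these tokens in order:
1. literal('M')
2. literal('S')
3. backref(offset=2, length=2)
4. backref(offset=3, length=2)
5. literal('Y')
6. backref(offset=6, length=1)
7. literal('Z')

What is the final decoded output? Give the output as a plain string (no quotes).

Token 1: literal('M'). Output: "M"
Token 2: literal('S'). Output: "MS"
Token 3: backref(off=2, len=2). Copied 'MS' from pos 0. Output: "MSMS"
Token 4: backref(off=3, len=2). Copied 'SM' from pos 1. Output: "MSMSSM"
Token 5: literal('Y'). Output: "MSMSSMY"
Token 6: backref(off=6, len=1). Copied 'S' from pos 1. Output: "MSMSSMYS"
Token 7: literal('Z'). Output: "MSMSSMYSZ"

Answer: MSMSSMYSZ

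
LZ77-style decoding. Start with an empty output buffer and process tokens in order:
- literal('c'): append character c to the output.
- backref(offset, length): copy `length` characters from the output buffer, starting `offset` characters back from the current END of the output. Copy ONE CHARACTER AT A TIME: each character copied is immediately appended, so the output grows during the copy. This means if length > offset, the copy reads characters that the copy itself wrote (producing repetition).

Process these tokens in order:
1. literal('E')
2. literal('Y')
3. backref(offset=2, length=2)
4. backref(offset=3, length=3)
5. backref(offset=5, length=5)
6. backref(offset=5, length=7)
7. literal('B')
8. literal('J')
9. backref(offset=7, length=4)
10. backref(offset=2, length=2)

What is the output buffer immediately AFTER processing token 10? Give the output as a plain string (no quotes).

Token 1: literal('E'). Output: "E"
Token 2: literal('Y'). Output: "EY"
Token 3: backref(off=2, len=2). Copied 'EY' from pos 0. Output: "EYEY"
Token 4: backref(off=3, len=3). Copied 'YEY' from pos 1. Output: "EYEYYEY"
Token 5: backref(off=5, len=5). Copied 'EYYEY' from pos 2. Output: "EYEYYEYEYYEY"
Token 6: backref(off=5, len=7) (overlapping!). Copied 'EYYEYEY' from pos 7. Output: "EYEYYEYEYYEYEYYEYEY"
Token 7: literal('B'). Output: "EYEYYEYEYYEYEYYEYEYB"
Token 8: literal('J'). Output: "EYEYYEYEYYEYEYYEYEYBJ"
Token 9: backref(off=7, len=4). Copied 'YEYE' from pos 14. Output: "EYEYYEYEYYEYEYYEYEYBJYEYE"
Token 10: backref(off=2, len=2). Copied 'YE' from pos 23. Output: "EYEYYEYEYYEYEYYEYEYBJYEYEYE"

Answer: EYEYYEYEYYEYEYYEYEYBJYEYEYE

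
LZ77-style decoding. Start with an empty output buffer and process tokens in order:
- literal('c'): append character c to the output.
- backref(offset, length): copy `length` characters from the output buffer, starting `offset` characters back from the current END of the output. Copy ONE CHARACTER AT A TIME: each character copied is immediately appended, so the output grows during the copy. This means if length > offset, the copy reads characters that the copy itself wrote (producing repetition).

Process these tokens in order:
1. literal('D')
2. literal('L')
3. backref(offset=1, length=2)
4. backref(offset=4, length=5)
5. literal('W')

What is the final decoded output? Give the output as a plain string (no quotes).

Token 1: literal('D'). Output: "D"
Token 2: literal('L'). Output: "DL"
Token 3: backref(off=1, len=2) (overlapping!). Copied 'LL' from pos 1. Output: "DLLL"
Token 4: backref(off=4, len=5) (overlapping!). Copied 'DLLLD' from pos 0. Output: "DLLLDLLLD"
Token 5: literal('W'). Output: "DLLLDLLLDW"

Answer: DLLLDLLLDW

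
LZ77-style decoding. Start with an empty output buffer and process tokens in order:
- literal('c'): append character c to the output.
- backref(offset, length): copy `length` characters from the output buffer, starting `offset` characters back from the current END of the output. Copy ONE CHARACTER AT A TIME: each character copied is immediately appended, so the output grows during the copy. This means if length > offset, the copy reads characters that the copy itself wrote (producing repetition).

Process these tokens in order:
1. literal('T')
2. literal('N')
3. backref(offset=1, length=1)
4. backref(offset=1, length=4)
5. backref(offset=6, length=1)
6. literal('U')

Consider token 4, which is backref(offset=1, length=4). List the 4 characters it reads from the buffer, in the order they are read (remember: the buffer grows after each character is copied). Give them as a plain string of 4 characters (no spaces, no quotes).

Token 1: literal('T'). Output: "T"
Token 2: literal('N'). Output: "TN"
Token 3: backref(off=1, len=1). Copied 'N' from pos 1. Output: "TNN"
Token 4: backref(off=1, len=4). Buffer before: "TNN" (len 3)
  byte 1: read out[2]='N', append. Buffer now: "TNNN"
  byte 2: read out[3]='N', append. Buffer now: "TNNNN"
  byte 3: read out[4]='N', append. Buffer now: "TNNNNN"
  byte 4: read out[5]='N', append. Buffer now: "TNNNNNN"

Answer: NNNN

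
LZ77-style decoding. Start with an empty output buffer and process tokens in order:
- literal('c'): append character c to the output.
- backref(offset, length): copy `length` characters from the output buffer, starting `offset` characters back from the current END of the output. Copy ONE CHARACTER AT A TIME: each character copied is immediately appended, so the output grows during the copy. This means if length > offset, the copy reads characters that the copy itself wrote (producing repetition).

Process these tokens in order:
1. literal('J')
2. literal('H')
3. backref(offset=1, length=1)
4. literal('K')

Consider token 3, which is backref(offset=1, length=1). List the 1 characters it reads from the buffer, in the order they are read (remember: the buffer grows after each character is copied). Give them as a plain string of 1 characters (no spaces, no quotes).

Token 1: literal('J'). Output: "J"
Token 2: literal('H'). Output: "JH"
Token 3: backref(off=1, len=1). Buffer before: "JH" (len 2)
  byte 1: read out[1]='H', append. Buffer now: "JHH"

Answer: H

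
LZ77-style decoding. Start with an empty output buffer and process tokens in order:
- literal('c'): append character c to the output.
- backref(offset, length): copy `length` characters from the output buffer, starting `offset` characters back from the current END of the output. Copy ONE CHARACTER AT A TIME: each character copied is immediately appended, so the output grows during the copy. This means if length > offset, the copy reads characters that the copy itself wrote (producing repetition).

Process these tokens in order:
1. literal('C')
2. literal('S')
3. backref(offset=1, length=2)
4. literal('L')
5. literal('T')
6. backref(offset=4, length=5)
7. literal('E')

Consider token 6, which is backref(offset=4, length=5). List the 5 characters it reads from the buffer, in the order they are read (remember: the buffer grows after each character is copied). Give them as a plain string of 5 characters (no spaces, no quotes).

Answer: SSLTS

Derivation:
Token 1: literal('C'). Output: "C"
Token 2: literal('S'). Output: "CS"
Token 3: backref(off=1, len=2) (overlapping!). Copied 'SS' from pos 1. Output: "CSSS"
Token 4: literal('L'). Output: "CSSSL"
Token 5: literal('T'). Output: "CSSSLT"
Token 6: backref(off=4, len=5). Buffer before: "CSSSLT" (len 6)
  byte 1: read out[2]='S', append. Buffer now: "CSSSLTS"
  byte 2: read out[3]='S', append. Buffer now: "CSSSLTSS"
  byte 3: read out[4]='L', append. Buffer now: "CSSSLTSSL"
  byte 4: read out[5]='T', append. Buffer now: "CSSSLTSSLT"
  byte 5: read out[6]='S', append. Buffer now: "CSSSLTSSLTS"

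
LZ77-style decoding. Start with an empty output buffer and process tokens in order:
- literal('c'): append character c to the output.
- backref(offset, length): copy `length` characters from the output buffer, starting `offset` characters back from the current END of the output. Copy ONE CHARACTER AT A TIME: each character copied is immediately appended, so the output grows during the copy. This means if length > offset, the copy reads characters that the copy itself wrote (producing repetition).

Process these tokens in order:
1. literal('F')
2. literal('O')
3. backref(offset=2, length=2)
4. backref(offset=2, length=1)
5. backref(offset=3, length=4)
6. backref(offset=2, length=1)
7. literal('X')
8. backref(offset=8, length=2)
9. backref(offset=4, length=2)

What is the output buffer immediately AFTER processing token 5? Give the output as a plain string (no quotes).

Token 1: literal('F'). Output: "F"
Token 2: literal('O'). Output: "FO"
Token 3: backref(off=2, len=2). Copied 'FO' from pos 0. Output: "FOFO"
Token 4: backref(off=2, len=1). Copied 'F' from pos 2. Output: "FOFOF"
Token 5: backref(off=3, len=4) (overlapping!). Copied 'FOFF' from pos 2. Output: "FOFOFFOFF"

Answer: FOFOFFOFF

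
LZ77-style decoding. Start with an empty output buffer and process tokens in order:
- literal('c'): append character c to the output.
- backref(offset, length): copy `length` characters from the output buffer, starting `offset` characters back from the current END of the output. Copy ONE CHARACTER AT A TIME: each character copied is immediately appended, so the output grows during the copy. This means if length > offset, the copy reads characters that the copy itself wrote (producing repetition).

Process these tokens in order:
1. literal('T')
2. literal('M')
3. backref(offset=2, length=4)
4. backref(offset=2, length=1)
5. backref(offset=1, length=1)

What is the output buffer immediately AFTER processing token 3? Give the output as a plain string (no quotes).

Answer: TMTMTM

Derivation:
Token 1: literal('T'). Output: "T"
Token 2: literal('M'). Output: "TM"
Token 3: backref(off=2, len=4) (overlapping!). Copied 'TMTM' from pos 0. Output: "TMTMTM"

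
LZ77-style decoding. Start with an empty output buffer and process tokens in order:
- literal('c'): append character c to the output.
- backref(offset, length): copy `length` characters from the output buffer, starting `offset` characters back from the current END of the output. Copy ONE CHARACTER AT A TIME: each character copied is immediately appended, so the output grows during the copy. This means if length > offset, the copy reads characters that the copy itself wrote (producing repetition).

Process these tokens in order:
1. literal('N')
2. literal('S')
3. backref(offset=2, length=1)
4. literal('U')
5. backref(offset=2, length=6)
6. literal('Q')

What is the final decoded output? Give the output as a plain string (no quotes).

Token 1: literal('N'). Output: "N"
Token 2: literal('S'). Output: "NS"
Token 3: backref(off=2, len=1). Copied 'N' from pos 0. Output: "NSN"
Token 4: literal('U'). Output: "NSNU"
Token 5: backref(off=2, len=6) (overlapping!). Copied 'NUNUNU' from pos 2. Output: "NSNUNUNUNU"
Token 6: literal('Q'). Output: "NSNUNUNUNUQ"

Answer: NSNUNUNUNUQ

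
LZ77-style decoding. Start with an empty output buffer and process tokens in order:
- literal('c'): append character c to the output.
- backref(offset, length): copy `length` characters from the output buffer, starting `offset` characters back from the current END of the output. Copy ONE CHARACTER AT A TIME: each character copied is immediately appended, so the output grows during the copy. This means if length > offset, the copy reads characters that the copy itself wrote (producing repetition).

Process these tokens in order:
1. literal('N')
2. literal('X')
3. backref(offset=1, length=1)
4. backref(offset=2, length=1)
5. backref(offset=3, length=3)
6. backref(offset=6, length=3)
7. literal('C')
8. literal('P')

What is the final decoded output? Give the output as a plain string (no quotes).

Token 1: literal('N'). Output: "N"
Token 2: literal('X'). Output: "NX"
Token 3: backref(off=1, len=1). Copied 'X' from pos 1. Output: "NXX"
Token 4: backref(off=2, len=1). Copied 'X' from pos 1. Output: "NXXX"
Token 5: backref(off=3, len=3). Copied 'XXX' from pos 1. Output: "NXXXXXX"
Token 6: backref(off=6, len=3). Copied 'XXX' from pos 1. Output: "NXXXXXXXXX"
Token 7: literal('C'). Output: "NXXXXXXXXXC"
Token 8: literal('P'). Output: "NXXXXXXXXXCP"

Answer: NXXXXXXXXXCP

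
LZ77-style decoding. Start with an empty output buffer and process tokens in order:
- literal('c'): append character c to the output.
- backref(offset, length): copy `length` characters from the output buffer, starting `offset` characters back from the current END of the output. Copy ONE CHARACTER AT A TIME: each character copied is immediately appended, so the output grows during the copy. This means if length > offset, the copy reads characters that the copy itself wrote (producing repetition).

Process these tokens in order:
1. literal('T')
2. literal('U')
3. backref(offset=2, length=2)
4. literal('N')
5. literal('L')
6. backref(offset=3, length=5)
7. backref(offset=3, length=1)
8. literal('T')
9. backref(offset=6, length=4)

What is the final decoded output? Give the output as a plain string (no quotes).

Token 1: literal('T'). Output: "T"
Token 2: literal('U'). Output: "TU"
Token 3: backref(off=2, len=2). Copied 'TU' from pos 0. Output: "TUTU"
Token 4: literal('N'). Output: "TUTUN"
Token 5: literal('L'). Output: "TUTUNL"
Token 6: backref(off=3, len=5) (overlapping!). Copied 'UNLUN' from pos 3. Output: "TUTUNLUNLUN"
Token 7: backref(off=3, len=1). Copied 'L' from pos 8. Output: "TUTUNLUNLUNL"
Token 8: literal('T'). Output: "TUTUNLUNLUNLT"
Token 9: backref(off=6, len=4). Copied 'NLUN' from pos 7. Output: "TUTUNLUNLUNLTNLUN"

Answer: TUTUNLUNLUNLTNLUN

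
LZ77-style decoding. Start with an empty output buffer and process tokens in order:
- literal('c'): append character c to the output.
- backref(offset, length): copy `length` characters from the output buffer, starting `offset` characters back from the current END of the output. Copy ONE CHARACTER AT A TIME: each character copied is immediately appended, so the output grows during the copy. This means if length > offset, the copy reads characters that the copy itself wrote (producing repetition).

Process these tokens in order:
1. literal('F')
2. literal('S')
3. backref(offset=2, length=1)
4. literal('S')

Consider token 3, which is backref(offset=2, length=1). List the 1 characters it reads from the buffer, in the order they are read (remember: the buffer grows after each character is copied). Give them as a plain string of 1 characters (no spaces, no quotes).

Token 1: literal('F'). Output: "F"
Token 2: literal('S'). Output: "FS"
Token 3: backref(off=2, len=1). Buffer before: "FS" (len 2)
  byte 1: read out[0]='F', append. Buffer now: "FSF"

Answer: F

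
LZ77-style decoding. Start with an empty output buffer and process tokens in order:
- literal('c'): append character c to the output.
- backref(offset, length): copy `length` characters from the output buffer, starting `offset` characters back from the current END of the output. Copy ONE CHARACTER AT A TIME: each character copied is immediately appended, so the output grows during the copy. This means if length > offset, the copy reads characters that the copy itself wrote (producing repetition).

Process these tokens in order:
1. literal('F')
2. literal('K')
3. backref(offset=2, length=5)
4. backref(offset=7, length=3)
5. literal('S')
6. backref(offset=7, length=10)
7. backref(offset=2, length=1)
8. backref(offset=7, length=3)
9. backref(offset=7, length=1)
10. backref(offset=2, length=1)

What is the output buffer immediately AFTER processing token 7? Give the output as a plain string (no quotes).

Token 1: literal('F'). Output: "F"
Token 2: literal('K'). Output: "FK"
Token 3: backref(off=2, len=5) (overlapping!). Copied 'FKFKF' from pos 0. Output: "FKFKFKF"
Token 4: backref(off=7, len=3). Copied 'FKF' from pos 0. Output: "FKFKFKFFKF"
Token 5: literal('S'). Output: "FKFKFKFFKFS"
Token 6: backref(off=7, len=10) (overlapping!). Copied 'FKFFKFSFKF' from pos 4. Output: "FKFKFKFFKFSFKFFKFSFKF"
Token 7: backref(off=2, len=1). Copied 'K' from pos 19. Output: "FKFKFKFFKFSFKFFKFSFKFK"

Answer: FKFKFKFFKFSFKFFKFSFKFK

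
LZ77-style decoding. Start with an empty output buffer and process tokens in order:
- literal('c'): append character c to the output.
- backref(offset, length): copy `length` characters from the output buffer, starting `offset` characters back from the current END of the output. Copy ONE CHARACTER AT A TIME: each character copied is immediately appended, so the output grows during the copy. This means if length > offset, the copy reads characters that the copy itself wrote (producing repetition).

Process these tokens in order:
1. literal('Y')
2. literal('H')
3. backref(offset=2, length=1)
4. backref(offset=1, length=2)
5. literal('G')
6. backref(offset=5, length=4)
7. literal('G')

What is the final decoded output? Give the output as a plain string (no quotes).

Token 1: literal('Y'). Output: "Y"
Token 2: literal('H'). Output: "YH"
Token 3: backref(off=2, len=1). Copied 'Y' from pos 0. Output: "YHY"
Token 4: backref(off=1, len=2) (overlapping!). Copied 'YY' from pos 2. Output: "YHYYY"
Token 5: literal('G'). Output: "YHYYYG"
Token 6: backref(off=5, len=4). Copied 'HYYY' from pos 1. Output: "YHYYYGHYYY"
Token 7: literal('G'). Output: "YHYYYGHYYYG"

Answer: YHYYYGHYYYG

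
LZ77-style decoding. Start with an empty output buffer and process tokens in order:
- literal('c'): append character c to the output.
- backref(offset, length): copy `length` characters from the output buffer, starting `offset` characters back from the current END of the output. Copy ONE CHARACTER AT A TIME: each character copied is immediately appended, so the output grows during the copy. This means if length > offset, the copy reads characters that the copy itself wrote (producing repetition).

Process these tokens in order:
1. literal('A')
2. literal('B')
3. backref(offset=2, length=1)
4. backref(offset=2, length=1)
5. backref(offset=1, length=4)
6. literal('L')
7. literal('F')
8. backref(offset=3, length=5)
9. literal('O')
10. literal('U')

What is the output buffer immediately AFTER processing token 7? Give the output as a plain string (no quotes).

Answer: ABABBBBBLF

Derivation:
Token 1: literal('A'). Output: "A"
Token 2: literal('B'). Output: "AB"
Token 3: backref(off=2, len=1). Copied 'A' from pos 0. Output: "ABA"
Token 4: backref(off=2, len=1). Copied 'B' from pos 1. Output: "ABAB"
Token 5: backref(off=1, len=4) (overlapping!). Copied 'BBBB' from pos 3. Output: "ABABBBBB"
Token 6: literal('L'). Output: "ABABBBBBL"
Token 7: literal('F'). Output: "ABABBBBBLF"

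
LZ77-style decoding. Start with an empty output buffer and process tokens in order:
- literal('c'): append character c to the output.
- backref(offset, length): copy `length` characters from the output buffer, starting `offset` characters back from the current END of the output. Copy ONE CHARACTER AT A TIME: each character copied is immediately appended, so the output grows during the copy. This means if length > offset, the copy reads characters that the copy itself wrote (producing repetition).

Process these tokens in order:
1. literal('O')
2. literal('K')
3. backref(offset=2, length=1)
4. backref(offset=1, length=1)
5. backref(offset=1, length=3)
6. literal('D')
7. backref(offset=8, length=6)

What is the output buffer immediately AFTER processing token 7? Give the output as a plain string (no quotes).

Token 1: literal('O'). Output: "O"
Token 2: literal('K'). Output: "OK"
Token 3: backref(off=2, len=1). Copied 'O' from pos 0. Output: "OKO"
Token 4: backref(off=1, len=1). Copied 'O' from pos 2. Output: "OKOO"
Token 5: backref(off=1, len=3) (overlapping!). Copied 'OOO' from pos 3. Output: "OKOOOOO"
Token 6: literal('D'). Output: "OKOOOOOD"
Token 7: backref(off=8, len=6). Copied 'OKOOOO' from pos 0. Output: "OKOOOOODOKOOOO"

Answer: OKOOOOODOKOOOO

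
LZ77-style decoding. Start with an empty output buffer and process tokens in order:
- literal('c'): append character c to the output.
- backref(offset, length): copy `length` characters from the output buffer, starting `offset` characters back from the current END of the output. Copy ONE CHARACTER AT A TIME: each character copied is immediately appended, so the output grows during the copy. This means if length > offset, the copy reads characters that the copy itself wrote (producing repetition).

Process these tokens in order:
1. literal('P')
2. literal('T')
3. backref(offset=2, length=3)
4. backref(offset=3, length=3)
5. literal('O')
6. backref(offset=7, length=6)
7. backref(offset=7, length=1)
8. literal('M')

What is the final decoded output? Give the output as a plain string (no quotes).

Token 1: literal('P'). Output: "P"
Token 2: literal('T'). Output: "PT"
Token 3: backref(off=2, len=3) (overlapping!). Copied 'PTP' from pos 0. Output: "PTPTP"
Token 4: backref(off=3, len=3). Copied 'PTP' from pos 2. Output: "PTPTPPTP"
Token 5: literal('O'). Output: "PTPTPPTPO"
Token 6: backref(off=7, len=6). Copied 'PTPPTP' from pos 2. Output: "PTPTPPTPOPTPPTP"
Token 7: backref(off=7, len=1). Copied 'O' from pos 8. Output: "PTPTPPTPOPTPPTPO"
Token 8: literal('M'). Output: "PTPTPPTPOPTPPTPOM"

Answer: PTPTPPTPOPTPPTPOM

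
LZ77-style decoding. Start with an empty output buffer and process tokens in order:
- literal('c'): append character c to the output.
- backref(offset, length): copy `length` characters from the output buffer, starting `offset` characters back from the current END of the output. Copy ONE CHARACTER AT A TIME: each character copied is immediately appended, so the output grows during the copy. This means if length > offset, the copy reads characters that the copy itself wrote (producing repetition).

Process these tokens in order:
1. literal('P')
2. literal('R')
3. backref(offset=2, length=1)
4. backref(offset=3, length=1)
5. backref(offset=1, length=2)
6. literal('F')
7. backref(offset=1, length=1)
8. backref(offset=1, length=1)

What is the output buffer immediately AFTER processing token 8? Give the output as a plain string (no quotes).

Token 1: literal('P'). Output: "P"
Token 2: literal('R'). Output: "PR"
Token 3: backref(off=2, len=1). Copied 'P' from pos 0. Output: "PRP"
Token 4: backref(off=3, len=1). Copied 'P' from pos 0. Output: "PRPP"
Token 5: backref(off=1, len=2) (overlapping!). Copied 'PP' from pos 3. Output: "PRPPPP"
Token 6: literal('F'). Output: "PRPPPPF"
Token 7: backref(off=1, len=1). Copied 'F' from pos 6. Output: "PRPPPPFF"
Token 8: backref(off=1, len=1). Copied 'F' from pos 7. Output: "PRPPPPFFF"

Answer: PRPPPPFFF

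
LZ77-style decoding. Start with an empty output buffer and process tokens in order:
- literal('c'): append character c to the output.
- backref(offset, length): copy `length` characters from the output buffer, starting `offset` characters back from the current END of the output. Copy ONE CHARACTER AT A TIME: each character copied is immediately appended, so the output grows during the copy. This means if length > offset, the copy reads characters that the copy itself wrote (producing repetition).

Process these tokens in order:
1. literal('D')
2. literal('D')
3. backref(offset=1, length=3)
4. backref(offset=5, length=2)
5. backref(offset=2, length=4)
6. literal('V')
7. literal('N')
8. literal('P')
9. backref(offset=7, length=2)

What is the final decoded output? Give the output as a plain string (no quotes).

Token 1: literal('D'). Output: "D"
Token 2: literal('D'). Output: "DD"
Token 3: backref(off=1, len=3) (overlapping!). Copied 'DDD' from pos 1. Output: "DDDDD"
Token 4: backref(off=5, len=2). Copied 'DD' from pos 0. Output: "DDDDDDD"
Token 5: backref(off=2, len=4) (overlapping!). Copied 'DDDD' from pos 5. Output: "DDDDDDDDDDD"
Token 6: literal('V'). Output: "DDDDDDDDDDDV"
Token 7: literal('N'). Output: "DDDDDDDDDDDVN"
Token 8: literal('P'). Output: "DDDDDDDDDDDVNP"
Token 9: backref(off=7, len=2). Copied 'DD' from pos 7. Output: "DDDDDDDDDDDVNPDD"

Answer: DDDDDDDDDDDVNPDD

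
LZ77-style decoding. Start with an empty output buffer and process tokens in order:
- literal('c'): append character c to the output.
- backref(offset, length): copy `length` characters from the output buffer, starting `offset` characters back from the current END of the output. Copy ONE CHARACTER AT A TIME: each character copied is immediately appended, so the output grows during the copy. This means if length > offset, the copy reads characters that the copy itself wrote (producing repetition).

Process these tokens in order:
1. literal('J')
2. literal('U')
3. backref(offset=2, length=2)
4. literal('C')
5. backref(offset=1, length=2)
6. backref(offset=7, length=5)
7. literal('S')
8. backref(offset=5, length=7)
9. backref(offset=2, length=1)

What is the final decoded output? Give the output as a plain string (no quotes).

Answer: JUJUCCCJUJUCSUJUCSUJU

Derivation:
Token 1: literal('J'). Output: "J"
Token 2: literal('U'). Output: "JU"
Token 3: backref(off=2, len=2). Copied 'JU' from pos 0. Output: "JUJU"
Token 4: literal('C'). Output: "JUJUC"
Token 5: backref(off=1, len=2) (overlapping!). Copied 'CC' from pos 4. Output: "JUJUCCC"
Token 6: backref(off=7, len=5). Copied 'JUJUC' from pos 0. Output: "JUJUCCCJUJUC"
Token 7: literal('S'). Output: "JUJUCCCJUJUCS"
Token 8: backref(off=5, len=7) (overlapping!). Copied 'UJUCSUJ' from pos 8. Output: "JUJUCCCJUJUCSUJUCSUJ"
Token 9: backref(off=2, len=1). Copied 'U' from pos 18. Output: "JUJUCCCJUJUCSUJUCSUJU"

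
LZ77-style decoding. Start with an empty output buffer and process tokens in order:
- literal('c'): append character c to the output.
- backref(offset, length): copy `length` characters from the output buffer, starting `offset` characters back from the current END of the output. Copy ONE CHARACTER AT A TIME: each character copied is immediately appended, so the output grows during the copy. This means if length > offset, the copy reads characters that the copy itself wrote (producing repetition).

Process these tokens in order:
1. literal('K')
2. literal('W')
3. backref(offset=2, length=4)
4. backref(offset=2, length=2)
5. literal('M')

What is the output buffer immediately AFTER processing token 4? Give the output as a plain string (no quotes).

Token 1: literal('K'). Output: "K"
Token 2: literal('W'). Output: "KW"
Token 3: backref(off=2, len=4) (overlapping!). Copied 'KWKW' from pos 0. Output: "KWKWKW"
Token 4: backref(off=2, len=2). Copied 'KW' from pos 4. Output: "KWKWKWKW"

Answer: KWKWKWKW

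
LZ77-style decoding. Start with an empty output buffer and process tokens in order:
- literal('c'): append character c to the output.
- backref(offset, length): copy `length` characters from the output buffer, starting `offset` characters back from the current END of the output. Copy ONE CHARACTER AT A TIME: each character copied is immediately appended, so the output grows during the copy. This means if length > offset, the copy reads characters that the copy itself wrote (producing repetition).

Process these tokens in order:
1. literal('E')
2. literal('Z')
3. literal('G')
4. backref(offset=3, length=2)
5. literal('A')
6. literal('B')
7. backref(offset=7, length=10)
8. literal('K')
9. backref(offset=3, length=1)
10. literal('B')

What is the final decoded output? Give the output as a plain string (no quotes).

Answer: EZGEZABEZGEZABEZGKZB

Derivation:
Token 1: literal('E'). Output: "E"
Token 2: literal('Z'). Output: "EZ"
Token 3: literal('G'). Output: "EZG"
Token 4: backref(off=3, len=2). Copied 'EZ' from pos 0. Output: "EZGEZ"
Token 5: literal('A'). Output: "EZGEZA"
Token 6: literal('B'). Output: "EZGEZAB"
Token 7: backref(off=7, len=10) (overlapping!). Copied 'EZGEZABEZG' from pos 0. Output: "EZGEZABEZGEZABEZG"
Token 8: literal('K'). Output: "EZGEZABEZGEZABEZGK"
Token 9: backref(off=3, len=1). Copied 'Z' from pos 15. Output: "EZGEZABEZGEZABEZGKZ"
Token 10: literal('B'). Output: "EZGEZABEZGEZABEZGKZB"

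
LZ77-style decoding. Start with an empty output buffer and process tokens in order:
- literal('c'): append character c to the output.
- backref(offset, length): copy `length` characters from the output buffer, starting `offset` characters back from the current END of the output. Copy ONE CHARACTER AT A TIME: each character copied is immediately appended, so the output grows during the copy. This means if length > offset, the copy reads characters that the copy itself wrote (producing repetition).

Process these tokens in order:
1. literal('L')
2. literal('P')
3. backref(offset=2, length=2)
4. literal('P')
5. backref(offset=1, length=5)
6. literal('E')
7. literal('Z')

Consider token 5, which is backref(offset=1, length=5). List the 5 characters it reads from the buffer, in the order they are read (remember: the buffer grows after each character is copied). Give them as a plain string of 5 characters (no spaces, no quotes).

Answer: PPPPP

Derivation:
Token 1: literal('L'). Output: "L"
Token 2: literal('P'). Output: "LP"
Token 3: backref(off=2, len=2). Copied 'LP' from pos 0. Output: "LPLP"
Token 4: literal('P'). Output: "LPLPP"
Token 5: backref(off=1, len=5). Buffer before: "LPLPP" (len 5)
  byte 1: read out[4]='P', append. Buffer now: "LPLPPP"
  byte 2: read out[5]='P', append. Buffer now: "LPLPPPP"
  byte 3: read out[6]='P', append. Buffer now: "LPLPPPPP"
  byte 4: read out[7]='P', append. Buffer now: "LPLPPPPPP"
  byte 5: read out[8]='P', append. Buffer now: "LPLPPPPPPP"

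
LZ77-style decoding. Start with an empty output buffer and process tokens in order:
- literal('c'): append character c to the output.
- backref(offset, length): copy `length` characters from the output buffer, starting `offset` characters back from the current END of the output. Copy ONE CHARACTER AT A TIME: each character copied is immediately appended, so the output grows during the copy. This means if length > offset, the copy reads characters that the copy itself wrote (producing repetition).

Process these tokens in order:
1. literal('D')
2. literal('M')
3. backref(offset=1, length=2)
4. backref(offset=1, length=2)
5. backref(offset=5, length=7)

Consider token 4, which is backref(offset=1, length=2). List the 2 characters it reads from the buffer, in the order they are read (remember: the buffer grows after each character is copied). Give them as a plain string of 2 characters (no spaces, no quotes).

Answer: MM

Derivation:
Token 1: literal('D'). Output: "D"
Token 2: literal('M'). Output: "DM"
Token 3: backref(off=1, len=2) (overlapping!). Copied 'MM' from pos 1. Output: "DMMM"
Token 4: backref(off=1, len=2). Buffer before: "DMMM" (len 4)
  byte 1: read out[3]='M', append. Buffer now: "DMMMM"
  byte 2: read out[4]='M', append. Buffer now: "DMMMMM"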